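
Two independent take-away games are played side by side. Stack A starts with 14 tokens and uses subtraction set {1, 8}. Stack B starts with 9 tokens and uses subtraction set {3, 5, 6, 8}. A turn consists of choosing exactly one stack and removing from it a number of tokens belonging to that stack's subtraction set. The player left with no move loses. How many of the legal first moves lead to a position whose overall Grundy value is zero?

2

Stack A, S = {1, 8}:
G(0) = 0
G(1) = mex{0} = 1
G(2) = mex{1} = 0
G(3) = mex{0} = 1
G(4) = mex{1} = 0
G(5) = mex{0} = 1
G(6) = mex{1} = 0
G(7) = mex{0} = 1
G(8) = mex{1,0} = 2
G(9) = mex{2,1} = 0
G(10) = mex{0,0} = 1
G(11) = mex{1,1} = 0
G(12) = mex{0,0} = 1
G(13) = mex{1,1} = 0
G(14) = mex{0,0} = 1
G_A(14) = 1.
Stack B, S = {3, 5, 6, 8}:
n : 0 1 2 3 4 5 6 7 8 9
G : 0 0 0 1 1 1 2 2 2 3
G_B(9) = 3.
Combined Grundy value = 1 ⊕ 3 = 2.
A winning move leaves total XOR = 0, i.e. changes one component's Grundy value g to g ⊕ X where X is the current total.
Stack A: need g' = 1⊕2 = 3. Options: 14−1→G=0, 14−8→G=0. Hits: 0.
Stack B: need g' = 3⊕2 = 1. Options: 9−3→G=2, 9−5→G=1, 9−6→G=1, 9−8→G=0. Hits: 2.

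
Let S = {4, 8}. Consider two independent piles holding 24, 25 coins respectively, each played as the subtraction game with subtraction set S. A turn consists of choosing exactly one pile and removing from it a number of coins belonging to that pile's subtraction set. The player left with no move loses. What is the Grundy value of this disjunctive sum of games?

0

All piles use S = {4, 8}:
G(0) = 0
G(1) = mex{} = 0
G(2) = mex{} = 0
G(3) = mex{} = 0
G(4) = mex{0} = 1
G(5) = mex{0} = 1
G(6) = mex{0} = 1
G(7) = mex{0} = 1
G(8) = mex{1,0} = 2
G(9) = mex{1,0} = 2
G(10) = mex{1,0} = 2
G(11) = mex{1,0} = 2
G(12) = mex{2,1} = 0
G(13) = mex{2,1} = 0
G(14) = mex{2,1} = 0
G(15) = mex{2,1} = 0
G(16) = mex{0,2} = 1
G(17) = mex{0,2} = 1
G(18) = mex{0,2} = 1
G(19) = mex{0,2} = 1
G(20) = mex{1,0} = 2
G(21) = mex{1,0} = 2
G(22) = mex{1,0} = 2
G(23) = mex{1,0} = 2
G(24) = mex{2,1} = 0
G(25) = mex{2,1} = 0
Pile A: G(24) = 0.
Pile B: G(25) = 0.
Combined Grundy value = 0 ⊕ 0 = 0.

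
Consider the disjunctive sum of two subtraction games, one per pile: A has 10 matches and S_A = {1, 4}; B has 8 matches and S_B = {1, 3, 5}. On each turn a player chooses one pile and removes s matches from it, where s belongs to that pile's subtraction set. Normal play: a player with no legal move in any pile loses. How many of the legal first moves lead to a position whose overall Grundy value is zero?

0

Pile A, S = {1, 4}:
n :  0  1  2  3  4  5  6  7  8  9 10
G :  0  1  0  1  2  0  1  0  1  2  0
G_A(10) = 0.
Pile B, S = {1, 3, 5}:
n : 0 1 2 3 4 5 6 7 8
G : 0 1 0 1 0 1 0 1 0
G_B(8) = 0.
Combined Grundy value = 0 ⊕ 0 = 0.
A winning move leaves total XOR = 0, i.e. changes one component's Grundy value g to g ⊕ X where X is the current total.
Pile A: target g' = 0⊕0 = 0, but every legal move changes the Grundy value (mex property), so 0 moves.
Pile B: target g' = 0⊕0 = 0, but every legal move changes the Grundy value (mex property), so 0 moves.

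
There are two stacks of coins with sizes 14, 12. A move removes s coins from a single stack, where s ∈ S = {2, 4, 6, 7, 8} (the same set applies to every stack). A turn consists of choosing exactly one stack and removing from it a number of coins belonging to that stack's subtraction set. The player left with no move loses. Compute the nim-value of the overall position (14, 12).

All stacks use S = {2, 4, 6, 7, 8}:
G(0) = 0
G(1) = mex{} = 0
G(2) = mex{0} = 1
G(3) = mex{0} = 1
G(4) = mex{1,0} = 2
G(5) = mex{1,0} = 2
G(6) = mex{2,1,0} = 3
G(7) = mex{2,1,0,0} = 3
G(8) = mex{3,2,1,0,0} = 4
G(9) = mex{3,2,1,1,0} = 4
G(10) = mex{4,3,2,1,1} = 0
G(11) = mex{4,3,2,2,1} = 0
G(12) = mex{0,4,3,2,2} = 1
G(13) = mex{0,4,3,3,2} = 1
G(14) = mex{1,0,4,3,3} = 2
Stack A: G(14) = 2.
Stack B: G(12) = 1.
Combined Grundy value = 2 ⊕ 1 = 3.

3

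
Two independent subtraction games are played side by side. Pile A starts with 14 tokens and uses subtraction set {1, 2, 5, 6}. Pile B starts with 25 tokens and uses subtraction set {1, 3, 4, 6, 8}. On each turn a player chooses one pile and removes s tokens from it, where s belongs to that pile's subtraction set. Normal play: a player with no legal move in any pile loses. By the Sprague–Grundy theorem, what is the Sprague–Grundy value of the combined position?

Pile A, S = {1, 2, 5, 6}:
G(0) = 0
G(1) = mex{0} = 1
G(2) = mex{1,0} = 2
G(3) = mex{2,1} = 0
G(4) = mex{0,2} = 1
G(5) = mex{1,0,0} = 2
G(6) = mex{2,1,1,0} = 3
G(7) = mex{3,2,2,1} = 0
G(8) = mex{0,3,0,2} = 1
G(9) = mex{1,0,1,0} = 2
G(10) = mex{2,1,2,1} = 0
G(11) = mex{0,2,3,2} = 1
G(12) = mex{1,0,0,3} = 2
G(13) = mex{2,1,1,0} = 3
G(14) = mex{3,2,2,1} = 0
G_A(14) = 0.
Pile B, S = {1, 3, 4, 6, 8}:
G(0) = 0
G(1) = mex{0} = 1
G(2) = mex{1} = 0
G(3) = mex{0,0} = 1
G(4) = mex{1,1,0} = 2
G(5) = mex{2,0,1} = 3
G(6) = mex{3,1,0,0} = 2
G(7) = mex{2,2,1,1} = 0
G(8) = mex{0,3,2,0,0} = 1
G(9) = mex{1,2,3,1,1} = 0
G(10) = mex{0,0,2,2,0} = 1
G(11) = mex{1,1,0,3,1} = 2
G(12) = mex{2,0,1,2,2} = 3
G(13) = mex{3,1,0,0,3} = 2
G(14) = mex{2,2,1,1,2} = 0
G(15) = mex{0,3,2,0,0} = 1
G(16) = mex{1,2,3,1,1} = 0
G(17) = mex{0,0,2,2,0} = 1
G(18) = mex{1,1,0,3,1} = 2
G(19) = mex{2,0,1,2,2} = 3
G(20) = mex{3,1,0,0,3} = 2
G(21) = mex{2,2,1,1,2} = 0
G(22) = mex{0,3,2,0,0} = 1
G(23) = mex{1,2,3,1,1} = 0
G(24) = mex{0,0,2,2,0} = 1
G(25) = mex{1,1,0,3,1} = 2
G_B(25) = 2.
Combined Grundy value = 0 ⊕ 2 = 2.

2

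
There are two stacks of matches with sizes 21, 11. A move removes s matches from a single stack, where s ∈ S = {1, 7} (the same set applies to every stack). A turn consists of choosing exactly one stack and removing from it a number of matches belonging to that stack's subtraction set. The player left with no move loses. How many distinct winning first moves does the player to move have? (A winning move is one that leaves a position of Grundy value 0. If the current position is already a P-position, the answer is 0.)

0

All stacks use S = {1, 7}:
G(0) = 0
G(1) = mex{0} = 1
G(2) = mex{1} = 0
G(3) = mex{0} = 1
G(4) = mex{1} = 0
G(5) = mex{0} = 1
G(6) = mex{1} = 0
G(7) = mex{0,0} = 1
G(8) = mex{1,1} = 0
G(9) = mex{0,0} = 1
G(10) = mex{1,1} = 0
G(11) = mex{0,0} = 1
G(12) = mex{1,1} = 0
G(13) = mex{0,0} = 1
G(14) = mex{1,1} = 0
G(15) = mex{0,0} = 1
G(16) = mex{1,1} = 0
G(17) = mex{0,0} = 1
G(18) = mex{1,1} = 0
G(19) = mex{0,0} = 1
G(20) = mex{1,1} = 0
G(21) = mex{0,0} = 1
Stack A: G(21) = 1.
Stack B: G(11) = 1.
Combined Grundy value = 1 ⊕ 1 = 0.
A winning move leaves total XOR = 0, i.e. changes one component's Grundy value g to g ⊕ X where X is the current total.
Stack A: target g' = 1⊕0 = 1, but every legal move changes the Grundy value (mex property), so 0 moves.
Stack B: target g' = 1⊕0 = 1, but every legal move changes the Grundy value (mex property), so 0 moves.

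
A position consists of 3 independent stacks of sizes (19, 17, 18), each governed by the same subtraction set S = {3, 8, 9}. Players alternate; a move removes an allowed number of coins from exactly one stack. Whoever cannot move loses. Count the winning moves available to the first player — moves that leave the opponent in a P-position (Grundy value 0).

All stacks use S = {3, 8, 9}:
n :  0  1  2  3  4  5  6  7  8  9 10 11 12 13 14 15 16 17 18 19
G :  0  0  0  1  1  1  0  0  2  1  1  3  0  0  2  1  1  0  0  0
Stack A: G(19) = 0.
Stack B: G(17) = 0.
Stack C: G(18) = 0.
Combined Grundy value = 0 ⊕ 0 ⊕ 0 = 0.
A winning move leaves total XOR = 0, i.e. changes one component's Grundy value g to g ⊕ X where X is the current total.
Stack A: target g' = 0⊕0 = 0, but every legal move changes the Grundy value (mex property), so 0 moves.
Stack B: target g' = 0⊕0 = 0, but every legal move changes the Grundy value (mex property), so 0 moves.
Stack C: target g' = 0⊕0 = 0, but every legal move changes the Grundy value (mex property), so 0 moves.

0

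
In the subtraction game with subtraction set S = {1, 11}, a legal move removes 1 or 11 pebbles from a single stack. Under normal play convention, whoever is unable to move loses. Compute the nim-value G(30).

0

G(0) = 0
G(1) = mex{0} = 1
G(2) = mex{1} = 0
G(3) = mex{0} = 1
G(4) = mex{1} = 0
G(5) = mex{0} = 1
G(6) = mex{1} = 0
G(7) = mex{0} = 1
G(8) = mex{1} = 0
G(9) = mex{0} = 1
G(10) = mex{1} = 0
G(11) = mex{0,0} = 1
G(12) = mex{1,1} = 0
G(13) = mex{0,0} = 1
G(14) = mex{1,1} = 0
G(15) = mex{0,0} = 1
G(16) = mex{1,1} = 0
G(17) = mex{0,0} = 1
G(18) = mex{1,1} = 0
G(19) = mex{0,0} = 1
G(20) = mex{1,1} = 0
G(21) = mex{0,0} = 1
G(22) = mex{1,1} = 0
G(23) = mex{0,0} = 1
G(24) = mex{1,1} = 0
G(25) = mex{0,0} = 1
G(26) = mex{1,1} = 0
G(27) = mex{0,0} = 1
G(28) = mex{1,1} = 0
G(29) = mex{0,0} = 1
G(30) = mex{1,1} = 0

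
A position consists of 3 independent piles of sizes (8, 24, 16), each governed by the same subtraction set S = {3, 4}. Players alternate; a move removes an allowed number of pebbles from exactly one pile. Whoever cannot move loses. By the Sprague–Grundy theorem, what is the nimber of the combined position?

1

All piles use S = {3, 4}:
n :  0  1  2  3  4  5  6  7  8  9 10 11 12 13 14 15 16 17 18 19 20 21 22 23 24
G :  0  0  0  1  1  1  2  0  0  0  1  1  1  2  0  0  0  1  1  1  2  0  0  0  1
Pile A: G(8) = 0.
Pile B: G(24) = 1.
Pile C: G(16) = 0.
Combined Grundy value = 0 ⊕ 1 ⊕ 0 = 1.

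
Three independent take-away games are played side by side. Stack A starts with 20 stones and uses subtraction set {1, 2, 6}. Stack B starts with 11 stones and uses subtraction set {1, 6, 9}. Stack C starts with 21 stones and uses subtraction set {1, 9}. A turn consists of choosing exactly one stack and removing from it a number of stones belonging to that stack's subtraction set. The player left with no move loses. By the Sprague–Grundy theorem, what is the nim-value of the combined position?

Stack A, S = {1, 2, 6}:
G(0) = 0
G(1) = mex{0} = 1
G(2) = mex{1,0} = 2
G(3) = mex{2,1} = 0
G(4) = mex{0,2} = 1
G(5) = mex{1,0} = 2
G(6) = mex{2,1,0} = 3
G(7) = mex{3,2,1} = 0
G(8) = mex{0,3,2} = 1
G(9) = mex{1,0,0} = 2
G(10) = mex{2,1,1} = 0
G(11) = mex{0,2,2} = 1
G(12) = mex{1,0,3} = 2
G(13) = mex{2,1,0} = 3
G(14) = mex{3,2,1} = 0
G(15) = mex{0,3,2} = 1
G(16) = mex{1,0,0} = 2
G(17) = mex{2,1,1} = 0
G(18) = mex{0,2,2} = 1
G(19) = mex{1,0,3} = 2
G(20) = mex{2,1,0} = 3
G_A(20) = 3.
Stack B, S = {1, 6, 9}:
G(0) = 0
G(1) = mex{0} = 1
G(2) = mex{1} = 0
G(3) = mex{0} = 1
G(4) = mex{1} = 0
G(5) = mex{0} = 1
G(6) = mex{1,0} = 2
G(7) = mex{2,1} = 0
G(8) = mex{0,0} = 1
G(9) = mex{1,1,0} = 2
G(10) = mex{2,0,1} = 3
G(11) = mex{3,1,0} = 2
G_B(11) = 2.
Stack C, S = {1, 9}:
n :  0  1  2  3  4  5  6  7  8  9 10 11 12 13 14 15 16 17 18 19 20 21
G :  0  1  0  1  0  1  0  1  0  1  0  1  0  1  0  1  0  1  0  1  0  1
G_C(21) = 1.
Combined Grundy value = 3 ⊕ 2 ⊕ 1 = 0.

0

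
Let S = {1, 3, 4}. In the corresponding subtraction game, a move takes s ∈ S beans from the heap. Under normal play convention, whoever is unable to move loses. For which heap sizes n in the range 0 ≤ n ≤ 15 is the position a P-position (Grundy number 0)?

G(0) = 0
G(1) = mex{0} = 1
G(2) = mex{1} = 0
G(3) = mex{0,0} = 1
G(4) = mex{1,1,0} = 2
G(5) = mex{2,0,1} = 3
G(6) = mex{3,1,0} = 2
G(7) = mex{2,2,1} = 0
G(8) = mex{0,3,2} = 1
G(9) = mex{1,2,3} = 0
G(10) = mex{0,0,2} = 1
G(11) = mex{1,1,0} = 2
G(12) = mex{2,0,1} = 3
G(13) = mex{3,1,0} = 2
G(14) = mex{2,2,1} = 0
G(15) = mex{0,3,2} = 1
P-positions are exactly the n with G(n) = 0.

0, 2, 7, 9, 14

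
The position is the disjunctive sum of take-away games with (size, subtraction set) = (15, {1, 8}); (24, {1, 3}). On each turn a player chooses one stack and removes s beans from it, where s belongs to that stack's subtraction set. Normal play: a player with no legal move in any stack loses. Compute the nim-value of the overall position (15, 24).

0

Stack A, S = {1, 8}:
n :  0  1  2  3  4  5  6  7  8  9 10 11 12 13 14 15
G :  0  1  0  1  0  1  0  1  2  0  1  0  1  0  1  0
G_A(15) = 0.
Stack B, S = {1, 3}:
n :  0  1  2  3  4  5  6  7  8  9 10 11 12 13 14 15 16 17 18 19 20 21 22 23 24
G :  0  1  0  1  0  1  0  1  0  1  0  1  0  1  0  1  0  1  0  1  0  1  0  1  0
G_B(24) = 0.
Combined Grundy value = 0 ⊕ 0 = 0.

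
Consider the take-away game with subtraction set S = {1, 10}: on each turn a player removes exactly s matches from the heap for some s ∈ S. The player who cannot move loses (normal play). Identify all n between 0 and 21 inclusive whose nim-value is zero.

n :  0  1  2  3  4  5  6  7  8  9 10 11 12 13 14 15 16 17 18 19 20 21
G :  0  1  0  1  0  1  0  1  0  1  2  0  1  0  1  0  1  0  1  0  1  2
P-positions are exactly the n with G(n) = 0.

0, 2, 4, 6, 8, 11, 13, 15, 17, 19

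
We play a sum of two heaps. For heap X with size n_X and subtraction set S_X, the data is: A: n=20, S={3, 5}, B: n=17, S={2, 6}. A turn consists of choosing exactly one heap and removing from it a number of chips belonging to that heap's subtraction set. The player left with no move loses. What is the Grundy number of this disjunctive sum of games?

Heap A, S = {3, 5}:
n :  0  1  2  3  4  5  6  7  8  9 10 11 12 13 14 15 16 17 18 19 20
G :  0  0  0  1  1  1  2  2  0  0  0  1  1  1  2  2  0  0  0  1  1
G_A(20) = 1.
Heap B, S = {2, 6}:
n :  0  1  2  3  4  5  6  7  8  9 10 11 12 13 14 15 16 17
G :  0  0  1  1  0  0  1  1  0  0  1  1  0  0  1  1  0  0
G_B(17) = 0.
Combined Grundy value = 1 ⊕ 0 = 1.

1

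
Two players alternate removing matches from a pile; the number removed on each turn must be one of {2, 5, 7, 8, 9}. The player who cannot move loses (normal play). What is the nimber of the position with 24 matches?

3

n :  0  1  2  3  4  5  6  7  8  9 10 11 12 13 14 15 16 17 18 19 20 21 22 23 24
G :  0  0  1  1  0  2  1  3  2  2  3  3  4  4  0  0  1  1  0  2  1  3  2  2  3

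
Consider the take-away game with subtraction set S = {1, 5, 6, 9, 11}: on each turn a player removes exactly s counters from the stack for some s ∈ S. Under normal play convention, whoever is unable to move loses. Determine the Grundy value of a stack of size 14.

0

n :  0  1  2  3  4  5  6  7  8  9 10 11 12 13 14
G :  0  1  0  1  0  1  2  3  2  3  2  3  0  1  0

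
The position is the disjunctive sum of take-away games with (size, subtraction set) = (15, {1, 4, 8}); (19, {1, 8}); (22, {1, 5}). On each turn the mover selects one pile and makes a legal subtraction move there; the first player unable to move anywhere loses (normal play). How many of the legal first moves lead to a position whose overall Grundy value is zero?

0

Pile A, S = {1, 4, 8}:
n :  0  1  2  3  4  5  6  7  8  9 10 11 12 13 14 15
G :  0  1  0  1  2  0  1  0  1  2  3  2  0  1  0  1
G_A(15) = 1.
Pile B, S = {1, 8}:
n :  0  1  2  3  4  5  6  7  8  9 10 11 12 13 14 15 16 17 18 19
G :  0  1  0  1  0  1  0  1  2  0  1  0  1  0  1  0  1  2  0  1
G_B(19) = 1.
Pile C, S = {1, 5}:
n :  0  1  2  3  4  5  6  7  8  9 10 11 12 13 14 15 16 17 18 19 20 21 22
G :  0  1  0  1  0  1  0  1  0  1  0  1  0  1  0  1  0  1  0  1  0  1  0
G_C(22) = 0.
Combined Grundy value = 1 ⊕ 1 ⊕ 0 = 0.
A winning move leaves total XOR = 0, i.e. changes one component's Grundy value g to g ⊕ X where X is the current total.
Pile A: target g' = 1⊕0 = 1, but every legal move changes the Grundy value (mex property), so 0 moves.
Pile B: target g' = 1⊕0 = 1, but every legal move changes the Grundy value (mex property), so 0 moves.
Pile C: target g' = 0⊕0 = 0, but every legal move changes the Grundy value (mex property), so 0 moves.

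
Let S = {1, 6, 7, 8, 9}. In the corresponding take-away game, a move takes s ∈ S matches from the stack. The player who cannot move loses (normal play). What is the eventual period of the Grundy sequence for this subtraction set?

14

G(0) = 0
G(1) = mex{0} = 1
G(2) = mex{1} = 0
G(3) = mex{0} = 1
G(4) = mex{1} = 0
G(5) = mex{0} = 1
G(6) = mex{1,0} = 2
G(7) = mex{2,1,0} = 3
G(8) = mex{3,0,1,0} = 2
G(9) = mex{2,1,0,1,0} = 3
G(10) = mex{3,0,1,0,1} = 2
G(11) = mex{2,1,0,1,0} = 3
G(12) = mex{3,2,1,0,1} = 4
G(13) = mex{4,3,2,1,0} = 5
G(14) = mex{5,2,3,2,1} = 0
G(15) = mex{0,3,2,3,2} = 1
G(16) = mex{1,2,3,2,3} = 0
G(17) = mex{0,3,2,3,2} = 1
G(18) = mex{1,4,3,2,3} = 0
G(19) = mex{0,5,4,3,2} = 1
G(20) = mex{1,0,5,4,3} = 2
G(21) = mex{2,1,0,5,4} = 3
G(22) = mex{3,0,1,0,5} = 2
G(23) = mex{2,1,0,1,0} = 3
G(24) = mex{3,0,1,0,1} = 2
G(25) = mex{2,1,0,1,0} = 3
G(26) = mex{3,2,1,0,1} = 4
G(27) = mex{4,3,2,1,0} = 5
G(28) = mex{5,2,3,2,1} = 0
G(29) = mex{0,3,2,3,2} = 1
G(n+14) = G(n) holds for n = 0,…,8 (a full window of length max(S) = 9), so the sequence is purely periodic with period 14.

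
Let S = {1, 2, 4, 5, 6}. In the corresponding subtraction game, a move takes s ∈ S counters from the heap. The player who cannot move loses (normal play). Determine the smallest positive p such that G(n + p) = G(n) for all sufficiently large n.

10

G(0) = 0
G(1) = mex{0} = 1
G(2) = mex{1,0} = 2
G(3) = mex{2,1} = 0
G(4) = mex{0,2,0} = 1
G(5) = mex{1,0,1,0} = 2
G(6) = mex{2,1,2,1,0} = 3
G(7) = mex{3,2,0,2,1} = 4
G(8) = mex{4,3,1,0,2} = 5
G(9) = mex{5,4,2,1,0} = 3
G(10) = mex{3,5,3,2,1} = 0
G(11) = mex{0,3,4,3,2} = 1
G(12) = mex{1,0,5,4,3} = 2
G(13) = mex{2,1,3,5,4} = 0
G(14) = mex{0,2,0,3,5} = 1
G(15) = mex{1,0,1,0,3} = 2
G(16) = mex{2,1,2,1,0} = 3
G(17) = mex{3,2,0,2,1} = 4
G(18) = mex{4,3,1,0,2} = 5
G(19) = mex{5,4,2,1,0} = 3
G(20) = mex{3,5,3,2,1} = 0
G(21) = mex{0,3,4,3,2} = 1
G(n+10) = G(n) holds for n = 0,…,5 (a full window of length max(S) = 6), so the sequence is purely periodic with period 10.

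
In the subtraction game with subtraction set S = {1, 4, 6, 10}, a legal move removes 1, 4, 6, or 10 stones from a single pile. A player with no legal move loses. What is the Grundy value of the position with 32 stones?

G(0) = 0
G(1) = mex{0} = 1
G(2) = mex{1} = 0
G(3) = mex{0} = 1
G(4) = mex{1,0} = 2
G(5) = mex{2,1} = 0
G(6) = mex{0,0,0} = 1
G(7) = mex{1,1,1} = 0
G(8) = mex{0,2,0} = 1
G(9) = mex{1,0,1} = 2
G(10) = mex{2,1,2,0} = 3
G(11) = mex{3,0,0,1} = 2
G(12) = mex{2,1,1,0} = 3
G(13) = mex{3,2,0,1} = 4
G(14) = mex{4,3,1,2} = 0
G(15) = mex{0,2,2,0} = 1
G(16) = mex{1,3,3,1} = 0
G(17) = mex{0,4,2,0} = 1
G(18) = mex{1,0,3,1} = 2
G(19) = mex{2,1,4,2} = 0
G(20) = mex{0,0,0,3} = 1
G(21) = mex{1,1,1,2} = 0
G(22) = mex{0,2,0,3} = 1
G(23) = mex{1,0,1,4} = 2
G(24) = mex{2,1,2,0} = 3
G(25) = mex{3,0,0,1} = 2
G(26) = mex{2,1,1,0} = 3
G(27) = mex{3,2,0,1} = 4
G(28) = mex{4,3,1,2} = 0
G(29) = mex{0,2,2,0} = 1
G(30) = mex{1,3,3,1} = 0
G(31) = mex{0,4,2,0} = 1
G(32) = mex{1,0,3,1} = 2

2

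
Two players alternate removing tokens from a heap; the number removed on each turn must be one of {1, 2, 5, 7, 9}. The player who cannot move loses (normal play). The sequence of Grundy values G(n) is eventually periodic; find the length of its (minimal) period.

14

G(0) = 0
G(1) = mex{0} = 1
G(2) = mex{1,0} = 2
G(3) = mex{2,1} = 0
G(4) = mex{0,2} = 1
G(5) = mex{1,0,0} = 2
G(6) = mex{2,1,1} = 0
G(7) = mex{0,2,2,0} = 1
G(8) = mex{1,0,0,1} = 2
G(9) = mex{2,1,1,2,0} = 3
G(10) = mex{3,2,2,0,1} = 4
G(11) = mex{4,3,0,1,2} = 5
G(12) = mex{5,4,1,2,0} = 3
G(13) = mex{3,5,2,0,1} = 4
G(14) = mex{4,3,3,1,2} = 0
G(15) = mex{0,4,4,2,0} = 1
G(16) = mex{1,0,5,3,1} = 2
G(17) = mex{2,1,3,4,2} = 0
G(18) = mex{0,2,4,5,3} = 1
G(19) = mex{1,0,0,3,4} = 2
G(20) = mex{2,1,1,4,5} = 0
G(21) = mex{0,2,2,0,3} = 1
G(22) = mex{1,0,0,1,4} = 2
G(23) = mex{2,1,1,2,0} = 3
G(24) = mex{3,2,2,0,1} = 4
G(25) = mex{4,3,0,1,2} = 5
G(26) = mex{5,4,1,2,0} = 3
G(27) = mex{3,5,2,0,1} = 4
G(28) = mex{4,3,3,1,2} = 0
G(29) = mex{0,4,4,2,0} = 1
G(n+14) = G(n) holds for n = 0,…,8 (a full window of length max(S) = 9), so the sequence is purely periodic with period 14.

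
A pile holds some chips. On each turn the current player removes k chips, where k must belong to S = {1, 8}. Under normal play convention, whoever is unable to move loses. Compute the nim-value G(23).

n :  0  1  2  3  4  5  6  7  8  9 10 11 12 13 14 15 16 17 18 19 20 21 22 23
G :  0  1  0  1  0  1  0  1  2  0  1  0  1  0  1  0  1  2  0  1  0  1  0  1

1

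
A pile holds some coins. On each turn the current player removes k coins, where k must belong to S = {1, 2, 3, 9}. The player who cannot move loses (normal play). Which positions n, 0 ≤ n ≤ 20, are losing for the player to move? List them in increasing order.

G(0) = 0
G(1) = mex{0} = 1
G(2) = mex{1,0} = 2
G(3) = mex{2,1,0} = 3
G(4) = mex{3,2,1} = 0
G(5) = mex{0,3,2} = 1
G(6) = mex{1,0,3} = 2
G(7) = mex{2,1,0} = 3
G(8) = mex{3,2,1} = 0
G(9) = mex{0,3,2,0} = 1
G(10) = mex{1,0,3,1} = 2
G(11) = mex{2,1,0,2} = 3
G(12) = mex{3,2,1,3} = 0
G(13) = mex{0,3,2,0} = 1
G(14) = mex{1,0,3,1} = 2
G(15) = mex{2,1,0,2} = 3
G(16) = mex{3,2,1,3} = 0
G(17) = mex{0,3,2,0} = 1
G(18) = mex{1,0,3,1} = 2
G(19) = mex{2,1,0,2} = 3
G(20) = mex{3,2,1,3} = 0
P-positions are exactly the n with G(n) = 0.

0, 4, 8, 12, 16, 20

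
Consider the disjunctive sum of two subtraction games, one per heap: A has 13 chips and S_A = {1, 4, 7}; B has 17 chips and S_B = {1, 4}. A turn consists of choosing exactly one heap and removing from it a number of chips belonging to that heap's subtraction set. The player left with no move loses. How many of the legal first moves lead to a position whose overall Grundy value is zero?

Heap A, S = {1, 4, 7}:
G(0) = 0
G(1) = mex{0} = 1
G(2) = mex{1} = 0
G(3) = mex{0} = 1
G(4) = mex{1,0} = 2
G(5) = mex{2,1} = 0
G(6) = mex{0,0} = 1
G(7) = mex{1,1,0} = 2
G(8) = mex{2,2,1} = 0
G(9) = mex{0,0,0} = 1
G(10) = mex{1,1,1} = 0
G(11) = mex{0,2,2} = 1
G(12) = mex{1,0,0} = 2
G(13) = mex{2,1,1} = 0
G_A(13) = 0.
Heap B, S = {1, 4}:
n :  0  1  2  3  4  5  6  7  8  9 10 11 12 13 14 15 16 17
G :  0  1  0  1  2  0  1  0  1  2  0  1  0  1  2  0  1  0
G_B(17) = 0.
Combined Grundy value = 0 ⊕ 0 = 0.
A winning move leaves total XOR = 0, i.e. changes one component's Grundy value g to g ⊕ X where X is the current total.
Heap A: target g' = 0⊕0 = 0, but every legal move changes the Grundy value (mex property), so 0 moves.
Heap B: target g' = 0⊕0 = 0, but every legal move changes the Grundy value (mex property), so 0 moves.

0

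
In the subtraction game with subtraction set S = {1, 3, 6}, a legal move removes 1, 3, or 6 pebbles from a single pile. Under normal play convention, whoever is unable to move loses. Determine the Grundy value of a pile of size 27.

0

n :  0  1  2  3  4  5  6  7  8  9 10 11 12 13 14 15 16 17 18 19 20 21 22 23 24 25 26 27
G :  0  1  0  1  0  1  2  3  2  0  1  0  1  0  1  2  3  2  0  1  0  1  0  1  2  3  2  0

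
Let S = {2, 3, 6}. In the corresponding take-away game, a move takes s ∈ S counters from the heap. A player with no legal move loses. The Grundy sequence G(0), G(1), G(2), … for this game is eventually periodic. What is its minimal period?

G(0) = 0
G(1) = mex{} = 0
G(2) = mex{0} = 1
G(3) = mex{0,0} = 1
G(4) = mex{1,0} = 2
G(5) = mex{1,1} = 0
G(6) = mex{2,1,0} = 3
G(7) = mex{0,2,0} = 1
G(8) = mex{3,0,1} = 2
G(9) = mex{1,3,1} = 0
G(10) = mex{2,1,2} = 0
G(11) = mex{0,2,0} = 1
G(12) = mex{0,0,3} = 1
G(13) = mex{1,0,1} = 2
G(14) = mex{1,1,2} = 0
G(15) = mex{2,1,0} = 3
G(16) = mex{0,2,0} = 1
G(17) = mex{3,0,1} = 2
G(18) = mex{1,3,1} = 0
G(19) = mex{2,1,2} = 0
G(n+9) = G(n) holds for n = 0,…,5 (a full window of length max(S) = 6), so the sequence is purely periodic with period 9.

9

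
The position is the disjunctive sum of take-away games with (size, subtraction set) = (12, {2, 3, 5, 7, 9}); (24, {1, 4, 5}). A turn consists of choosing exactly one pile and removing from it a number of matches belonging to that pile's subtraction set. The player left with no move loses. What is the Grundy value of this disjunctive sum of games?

Pile A, S = {2, 3, 5, 7, 9}:
G(0) = 0
G(1) = mex{} = 0
G(2) = mex{0} = 1
G(3) = mex{0,0} = 1
G(4) = mex{1,0} = 2
G(5) = mex{1,1,0} = 2
G(6) = mex{2,1,0} = 3
G(7) = mex{2,2,1,0} = 3
G(8) = mex{3,2,1,0} = 4
G(9) = mex{3,3,2,1,0} = 4
G(10) = mex{4,3,2,1,0} = 5
G(11) = mex{4,4,3,2,1} = 0
G(12) = mex{5,4,3,2,1} = 0
G_A(12) = 0.
Pile B, S = {1, 4, 5}:
n :  0  1  2  3  4  5  6  7  8  9 10 11 12 13 14 15 16 17 18 19 20 21 22 23 24
G :  0  1  0  1  2  3  2  3  0  1  0  1  2  3  2  3  0  1  0  1  2  3  2  3  0
G_B(24) = 0.
Combined Grundy value = 0 ⊕ 0 = 0.

0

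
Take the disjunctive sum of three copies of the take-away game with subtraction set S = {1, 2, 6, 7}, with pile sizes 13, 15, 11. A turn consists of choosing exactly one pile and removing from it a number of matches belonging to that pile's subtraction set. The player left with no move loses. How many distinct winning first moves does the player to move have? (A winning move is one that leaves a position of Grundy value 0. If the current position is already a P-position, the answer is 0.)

2

All piles use S = {1, 2, 6, 7}:
n :  0  1  2  3  4  5  6  7  8  9 10 11 12 13 14 15
G :  0  1  2  0  1  2  3  4  0  1  2  0  1  2  3  4
Pile A: G(13) = 2.
Pile B: G(15) = 4.
Pile C: G(11) = 0.
Combined Grundy value = 2 ⊕ 4 ⊕ 0 = 6.
A winning move leaves total XOR = 0, i.e. changes one component's Grundy value g to g ⊕ X where X is the current total.
Pile A: need g' = 2⊕6 = 4. Options: 13−1→G=1, 13−2→G=0, 13−6→G=4, 13−7→G=3. Hits: 1.
Pile B: need g' = 4⊕6 = 2. Options: 15−1→G=3, 15−2→G=2, 15−6→G=1, 15−7→G=0. Hits: 1.
Pile C: need g' = 0⊕6 = 6. Options: 11−1→G=2, 11−2→G=1, 11−6→G=2, 11−7→G=1. Hits: 0.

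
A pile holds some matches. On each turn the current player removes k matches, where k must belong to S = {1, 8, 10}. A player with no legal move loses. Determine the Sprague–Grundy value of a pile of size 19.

n :  0  1  2  3  4  5  6  7  8  9 10 11 12 13 14 15 16 17 18 19
G :  0  1  0  1  0  1  0  1  2  0  1  0  1  0  1  0  1  2  0  1

1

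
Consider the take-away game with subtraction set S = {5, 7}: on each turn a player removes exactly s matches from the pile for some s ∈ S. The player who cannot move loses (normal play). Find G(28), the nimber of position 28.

n :  0  1  2  3  4  5  6  7  8  9 10 11 12 13 14 15 16 17 18 19 20 21 22 23 24 25 26 27 28
G :  0  0  0  0  0  1  1  1  1  1  2  2  0  0  0  0  0  1  1  1  1  1  2  2  0  0  0  0  0

0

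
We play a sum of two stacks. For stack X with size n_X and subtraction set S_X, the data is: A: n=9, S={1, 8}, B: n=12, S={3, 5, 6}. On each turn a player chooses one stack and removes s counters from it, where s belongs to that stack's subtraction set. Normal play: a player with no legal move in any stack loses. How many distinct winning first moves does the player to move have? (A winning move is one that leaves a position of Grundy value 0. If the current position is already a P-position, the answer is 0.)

Stack A, S = {1, 8}:
n : 0 1 2 3 4 5 6 7 8 9
G : 0 1 0 1 0 1 0 1 2 0
G_A(9) = 0.
Stack B, S = {3, 5, 6}:
G(0) = 0
G(1) = mex{} = 0
G(2) = mex{} = 0
G(3) = mex{0} = 1
G(4) = mex{0} = 1
G(5) = mex{0,0} = 1
G(6) = mex{1,0,0} = 2
G(7) = mex{1,0,0} = 2
G(8) = mex{1,1,0} = 2
G(9) = mex{2,1,1} = 0
G(10) = mex{2,1,1} = 0
G(11) = mex{2,2,1} = 0
G(12) = mex{0,2,2} = 1
G_B(12) = 1.
Combined Grundy value = 0 ⊕ 1 = 1.
A winning move leaves total XOR = 0, i.e. changes one component's Grundy value g to g ⊕ X where X is the current total.
Stack A: need g' = 0⊕1 = 1. Options: 9−1→G=2, 9−8→G=1. Hits: 1.
Stack B: need g' = 1⊕1 = 0. Options: 12−3→G=0, 12−5→G=2, 12−6→G=2. Hits: 1.

2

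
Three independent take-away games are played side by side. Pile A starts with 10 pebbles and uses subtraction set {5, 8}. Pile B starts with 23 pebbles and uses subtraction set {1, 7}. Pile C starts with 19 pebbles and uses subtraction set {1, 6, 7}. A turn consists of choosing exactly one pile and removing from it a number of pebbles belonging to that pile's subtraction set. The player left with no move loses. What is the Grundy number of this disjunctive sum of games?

Pile A, S = {5, 8}:
G(0) = 0
G(1) = mex{} = 0
G(2) = mex{} = 0
G(3) = mex{} = 0
G(4) = mex{} = 0
G(5) = mex{0} = 1
G(6) = mex{0} = 1
G(7) = mex{0} = 1
G(8) = mex{0,0} = 1
G(9) = mex{0,0} = 1
G(10) = mex{1,0} = 2
G_A(10) = 2.
Pile B, S = {1, 7}:
n :  0  1  2  3  4  5  6  7  8  9 10 11 12 13 14 15 16 17 18 19 20 21 22 23
G :  0  1  0  1  0  1  0  1  0  1  0  1  0  1  0  1  0  1  0  1  0  1  0  1
G_B(23) = 1.
Pile C, S = {1, 6, 7}:
G(0) = 0
G(1) = mex{0} = 1
G(2) = mex{1} = 0
G(3) = mex{0} = 1
G(4) = mex{1} = 0
G(5) = mex{0} = 1
G(6) = mex{1,0} = 2
G(7) = mex{2,1,0} = 3
G(8) = mex{3,0,1} = 2
G(9) = mex{2,1,0} = 3
G(10) = mex{3,0,1} = 2
G(11) = mex{2,1,0} = 3
G(12) = mex{3,2,1} = 0
G(13) = mex{0,3,2} = 1
G(14) = mex{1,2,3} = 0
G(15) = mex{0,3,2} = 1
G(16) = mex{1,2,3} = 0
G(17) = mex{0,3,2} = 1
G(18) = mex{1,0,3} = 2
G(19) = mex{2,1,0} = 3
G_C(19) = 3.
Combined Grundy value = 2 ⊕ 1 ⊕ 3 = 0.

0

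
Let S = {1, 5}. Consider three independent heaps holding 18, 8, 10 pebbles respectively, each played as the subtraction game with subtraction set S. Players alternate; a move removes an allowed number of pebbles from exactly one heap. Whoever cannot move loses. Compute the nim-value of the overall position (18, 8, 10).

All heaps use S = {1, 5}:
n :  0  1  2  3  4  5  6  7  8  9 10 11 12 13 14 15 16 17 18
G :  0  1  0  1  0  1  0  1  0  1  0  1  0  1  0  1  0  1  0
Heap A: G(18) = 0.
Heap B: G(8) = 0.
Heap C: G(10) = 0.
Combined Grundy value = 0 ⊕ 0 ⊕ 0 = 0.

0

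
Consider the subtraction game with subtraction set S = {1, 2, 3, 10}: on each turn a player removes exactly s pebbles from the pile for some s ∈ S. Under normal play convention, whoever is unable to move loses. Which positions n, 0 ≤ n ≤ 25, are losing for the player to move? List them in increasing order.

n :  0  1  2  3  4  5  6  7  8  9 10 11 12 13 14 15 16 17 18 19 20 21 22 23 24 25
G :  0  1  2  3  0  1  2  3  0  1  2  3  0  1  2  3  0  1  2  3  0  1  2  3  0  1
P-positions are exactly the n with G(n) = 0.

0, 4, 8, 12, 16, 20, 24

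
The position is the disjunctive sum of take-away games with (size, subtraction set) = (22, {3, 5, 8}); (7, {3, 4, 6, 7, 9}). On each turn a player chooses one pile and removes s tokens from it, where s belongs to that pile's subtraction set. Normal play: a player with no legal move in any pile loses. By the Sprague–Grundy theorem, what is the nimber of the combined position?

2

Pile A, S = {3, 5, 8}:
G(0) = 0
G(1) = mex{} = 0
G(2) = mex{} = 0
G(3) = mex{0} = 1
G(4) = mex{0} = 1
G(5) = mex{0,0} = 1
G(6) = mex{1,0} = 2
G(7) = mex{1,0} = 2
G(8) = mex{1,1,0} = 2
G(9) = mex{2,1,0} = 3
G(10) = mex{2,1,0} = 3
G(11) = mex{2,2,1} = 0
G(12) = mex{3,2,1} = 0
G(13) = mex{3,2,1} = 0
G(14) = mex{0,3,2} = 1
G(15) = mex{0,3,2} = 1
G(16) = mex{0,0,2} = 1
G(17) = mex{1,0,3} = 2
G(18) = mex{1,0,3} = 2
G(19) = mex{1,1,0} = 2
G(20) = mex{2,1,0} = 3
G(21) = mex{2,1,0} = 3
G(22) = mex{2,2,1} = 0
G_A(22) = 0.
Pile B, S = {3, 4, 6, 7, 9}:
n : 0 1 2 3 4 5 6 7
G : 0 0 0 1 1 1 2 2
G_B(7) = 2.
Combined Grundy value = 0 ⊕ 2 = 2.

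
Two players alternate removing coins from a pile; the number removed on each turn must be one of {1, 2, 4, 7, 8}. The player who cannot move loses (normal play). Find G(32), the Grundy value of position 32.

2

G(0) = 0
G(1) = mex{0} = 1
G(2) = mex{1,0} = 2
G(3) = mex{2,1} = 0
G(4) = mex{0,2,0} = 1
G(5) = mex{1,0,1} = 2
G(6) = mex{2,1,2} = 0
G(7) = mex{0,2,0,0} = 1
G(8) = mex{1,0,1,1,0} = 2
G(9) = mex{2,1,2,2,1} = 0
G(10) = mex{0,2,0,0,2} = 1
G(11) = mex{1,0,1,1,0} = 2
G(12) = mex{2,1,2,2,1} = 0
G(13) = mex{0,2,0,0,2} = 1
G(14) = mex{1,0,1,1,0} = 2
G(15) = mex{2,1,2,2,1} = 0
G(16) = mex{0,2,0,0,2} = 1
G(17) = mex{1,0,1,1,0} = 2
G(18) = mex{2,1,2,2,1} = 0
G(19) = mex{0,2,0,0,2} = 1
G(20) = mex{1,0,1,1,0} = 2
G(21) = mex{2,1,2,2,1} = 0
G(22) = mex{0,2,0,0,2} = 1
G(23) = mex{1,0,1,1,0} = 2
G(24) = mex{2,1,2,2,1} = 0
G(25) = mex{0,2,0,0,2} = 1
G(26) = mex{1,0,1,1,0} = 2
G(27) = mex{2,1,2,2,1} = 0
G(28) = mex{0,2,0,0,2} = 1
G(29) = mex{1,0,1,1,0} = 2
G(30) = mex{2,1,2,2,1} = 0
G(31) = mex{0,2,0,0,2} = 1
G(32) = mex{1,0,1,1,0} = 2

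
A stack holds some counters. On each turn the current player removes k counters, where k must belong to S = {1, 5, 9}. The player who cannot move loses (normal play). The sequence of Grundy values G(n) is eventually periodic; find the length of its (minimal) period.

n :  0  1  2  3  4  5  6  7  8  9 10 11 12 13 14
G :  0  1  0  1  0  1  0  1  0  1  0  1  0  1  0
G(n+2) = G(n) holds for n = 0,…,8 (a full window of length max(S) = 9), so the sequence is purely periodic with period 2.

2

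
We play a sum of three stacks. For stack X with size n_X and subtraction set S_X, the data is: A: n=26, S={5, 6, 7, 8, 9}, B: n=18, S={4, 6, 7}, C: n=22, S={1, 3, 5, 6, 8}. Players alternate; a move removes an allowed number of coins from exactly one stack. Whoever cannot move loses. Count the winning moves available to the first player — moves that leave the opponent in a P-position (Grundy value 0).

3

Stack A, S = {5, 6, 7, 8, 9}:
G(0) = 0
G(1) = mex{} = 0
G(2) = mex{} = 0
G(3) = mex{} = 0
G(4) = mex{} = 0
G(5) = mex{0} = 1
G(6) = mex{0,0} = 1
G(7) = mex{0,0,0} = 1
G(8) = mex{0,0,0,0} = 1
G(9) = mex{0,0,0,0,0} = 1
G(10) = mex{1,0,0,0,0} = 2
G(11) = mex{1,1,0,0,0} = 2
G(12) = mex{1,1,1,0,0} = 2
G(13) = mex{1,1,1,1,0} = 2
G(14) = mex{1,1,1,1,1} = 0
G(15) = mex{2,1,1,1,1} = 0
G(16) = mex{2,2,1,1,1} = 0
G(17) = mex{2,2,2,1,1} = 0
G(18) = mex{2,2,2,2,1} = 0
G(19) = mex{0,2,2,2,2} = 1
G(20) = mex{0,0,2,2,2} = 1
G(21) = mex{0,0,0,2,2} = 1
G(22) = mex{0,0,0,0,2} = 1
G(23) = mex{0,0,0,0,0} = 1
G(24) = mex{1,0,0,0,0} = 2
G(25) = mex{1,1,0,0,0} = 2
G(26) = mex{1,1,1,0,0} = 2
G_A(26) = 2.
Stack B, S = {4, 6, 7}:
n :  0  1  2  3  4  5  6  7  8  9 10 11 12 13 14 15 16 17 18
G :  0  0  0  0  1  1  1  1  2  2  2  0  0  0  0  1  1  1  1
G_B(18) = 1.
Stack C, S = {1, 3, 5, 6, 8}:
G(0) = 0
G(1) = mex{0} = 1
G(2) = mex{1} = 0
G(3) = mex{0,0} = 1
G(4) = mex{1,1} = 0
G(5) = mex{0,0,0} = 1
G(6) = mex{1,1,1,0} = 2
G(7) = mex{2,0,0,1} = 3
G(8) = mex{3,1,1,0,0} = 2
G(9) = mex{2,2,0,1,1} = 3
G(10) = mex{3,3,1,0,0} = 2
G(11) = mex{2,2,2,1,1} = 0
G(12) = mex{0,3,3,2,0} = 1
G(13) = mex{1,2,2,3,1} = 0
G(14) = mex{0,0,3,2,2} = 1
G(15) = mex{1,1,2,3,3} = 0
G(16) = mex{0,0,0,2,2} = 1
G(17) = mex{1,1,1,0,3} = 2
G(18) = mex{2,0,0,1,2} = 3
G(19) = mex{3,1,1,0,0} = 2
G(20) = mex{2,2,0,1,1} = 3
G(21) = mex{3,3,1,0,0} = 2
G(22) = mex{2,2,2,1,1} = 0
G_C(22) = 0.
Combined Grundy value = 2 ⊕ 1 ⊕ 0 = 3.
A winning move leaves total XOR = 0, i.e. changes one component's Grundy value g to g ⊕ X where X is the current total.
Stack A: need g' = 2⊕3 = 1. Options: 26−5→G=1, 26−6→G=1, 26−7→G=1, 26−8→G=0, 26−9→G=0. Hits: 3.
Stack B: need g' = 1⊕3 = 2. Options: 18−4→G=0, 18−6→G=0, 18−7→G=0. Hits: 0.
Stack C: need g' = 0⊕3 = 3. Options: 22−1→G=2, 22−3→G=2, 22−5→G=2, 22−6→G=1, 22−8→G=1. Hits: 0.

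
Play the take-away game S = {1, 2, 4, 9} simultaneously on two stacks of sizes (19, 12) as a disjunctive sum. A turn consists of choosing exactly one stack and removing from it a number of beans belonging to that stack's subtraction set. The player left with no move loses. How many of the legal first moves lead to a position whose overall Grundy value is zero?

3

All stacks use S = {1, 2, 4, 9}:
G(0) = 0
G(1) = mex{0} = 1
G(2) = mex{1,0} = 2
G(3) = mex{2,1} = 0
G(4) = mex{0,2,0} = 1
G(5) = mex{1,0,1} = 2
G(6) = mex{2,1,2} = 0
G(7) = mex{0,2,0} = 1
G(8) = mex{1,0,1} = 2
G(9) = mex{2,1,2,0} = 3
G(10) = mex{3,2,0,1} = 4
G(11) = mex{4,3,1,2} = 0
G(12) = mex{0,4,2,0} = 1
G(13) = mex{1,0,3,1} = 2
G(14) = mex{2,1,4,2} = 0
G(15) = mex{0,2,0,0} = 1
G(16) = mex{1,0,1,1} = 2
G(17) = mex{2,1,2,2} = 0
G(18) = mex{0,2,0,3} = 1
G(19) = mex{1,0,1,4} = 2
Stack A: G(19) = 2.
Stack B: G(12) = 1.
Combined Grundy value = 2 ⊕ 1 = 3.
A winning move leaves total XOR = 0, i.e. changes one component's Grundy value g to g ⊕ X where X is the current total.
Stack A: need g' = 2⊕3 = 1. Options: 19−1→G=1, 19−2→G=0, 19−4→G=1, 19−9→G=4. Hits: 2.
Stack B: need g' = 1⊕3 = 2. Options: 12−1→G=0, 12−2→G=4, 12−4→G=2, 12−9→G=0. Hits: 1.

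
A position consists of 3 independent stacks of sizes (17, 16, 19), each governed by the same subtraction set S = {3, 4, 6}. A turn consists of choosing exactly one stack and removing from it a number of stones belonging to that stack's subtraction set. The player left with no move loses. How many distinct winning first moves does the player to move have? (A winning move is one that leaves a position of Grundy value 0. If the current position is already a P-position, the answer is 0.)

All stacks use S = {3, 4, 6}:
G(0) = 0
G(1) = mex{} = 0
G(2) = mex{} = 0
G(3) = mex{0} = 1
G(4) = mex{0,0} = 1
G(5) = mex{0,0} = 1
G(6) = mex{1,0,0} = 2
G(7) = mex{1,1,0} = 2
G(8) = mex{1,1,0} = 2
G(9) = mex{2,1,1} = 0
G(10) = mex{2,2,1} = 0
G(11) = mex{2,2,1} = 0
G(12) = mex{0,2,2} = 1
G(13) = mex{0,0,2} = 1
G(14) = mex{0,0,2} = 1
G(15) = mex{1,0,0} = 2
G(16) = mex{1,1,0} = 2
G(17) = mex{1,1,0} = 2
G(18) = mex{2,1,1} = 0
G(19) = mex{2,2,1} = 0
Stack A: G(17) = 2.
Stack B: G(16) = 2.
Stack C: G(19) = 0.
Combined Grundy value = 2 ⊕ 2 ⊕ 0 = 0.
A winning move leaves total XOR = 0, i.e. changes one component's Grundy value g to g ⊕ X where X is the current total.
Stack A: target g' = 2⊕0 = 2, but every legal move changes the Grundy value (mex property), so 0 moves.
Stack B: target g' = 2⊕0 = 2, but every legal move changes the Grundy value (mex property), so 0 moves.
Stack C: target g' = 0⊕0 = 0, but every legal move changes the Grundy value (mex property), so 0 moves.

0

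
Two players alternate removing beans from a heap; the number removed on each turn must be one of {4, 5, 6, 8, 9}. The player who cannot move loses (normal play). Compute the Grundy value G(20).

n :  0  1  2  3  4  5  6  7  8  9 10 11 12 13 14 15 16 17 18 19 20
G :  0  0  0  0  1  1  1  1  2  2  2  2  3  0  0  0  0  1  1  1  1

1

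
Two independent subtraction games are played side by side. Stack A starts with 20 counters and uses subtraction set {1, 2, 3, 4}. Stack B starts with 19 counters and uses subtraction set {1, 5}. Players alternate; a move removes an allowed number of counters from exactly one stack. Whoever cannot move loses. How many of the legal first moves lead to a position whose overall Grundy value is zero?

Stack A, S = {1, 2, 3, 4}:
n :  0  1  2  3  4  5  6  7  8  9 10 11 12 13 14 15 16 17 18 19 20
G :  0  1  2  3  4  0  1  2  3  4  0  1  2  3  4  0  1  2  3  4  0
G_A(20) = 0.
Stack B, S = {1, 5}:
n :  0  1  2  3  4  5  6  7  8  9 10 11 12 13 14 15 16 17 18 19
G :  0  1  0  1  0  1  0  1  0  1  0  1  0  1  0  1  0  1  0  1
G_B(19) = 1.
Combined Grundy value = 0 ⊕ 1 = 1.
A winning move leaves total XOR = 0, i.e. changes one component's Grundy value g to g ⊕ X where X is the current total.
Stack A: need g' = 0⊕1 = 1. Options: 20−1→G=4, 20−2→G=3, 20−3→G=2, 20−4→G=1. Hits: 1.
Stack B: need g' = 1⊕1 = 0. Options: 19−1→G=0, 19−5→G=0. Hits: 2.

3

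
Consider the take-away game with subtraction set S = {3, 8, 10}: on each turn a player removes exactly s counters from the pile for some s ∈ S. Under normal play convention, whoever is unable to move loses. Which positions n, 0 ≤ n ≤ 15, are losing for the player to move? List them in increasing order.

0, 1, 2, 6, 7, 13

n :  0  1  2  3  4  5  6  7  8  9 10 11 12 13 14 15
G :  0  0  0  1  1  1  0  0  2  1  1  3  2  0  2  3
P-positions are exactly the n with G(n) = 0.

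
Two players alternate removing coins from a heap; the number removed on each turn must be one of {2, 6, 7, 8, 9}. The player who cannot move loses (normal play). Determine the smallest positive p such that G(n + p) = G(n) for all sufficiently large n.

G(0) = 0
G(1) = mex{} = 0
G(2) = mex{0} = 1
G(3) = mex{0} = 1
G(4) = mex{1} = 0
G(5) = mex{1} = 0
G(6) = mex{0,0} = 1
G(7) = mex{0,0,0} = 1
G(8) = mex{1,1,0,0} = 2
G(9) = mex{1,1,1,0,0} = 2
G(10) = mex{2,0,1,1,0} = 3
G(11) = mex{2,0,0,1,1} = 3
G(12) = mex{3,1,0,0,1} = 2
G(13) = mex{3,1,1,0,0} = 2
G(14) = mex{2,2,1,1,0} = 3
G(15) = mex{2,2,2,1,1} = 0
G(16) = mex{3,3,2,2,1} = 0
G(17) = mex{0,3,3,2,2} = 1
G(18) = mex{0,2,3,3,2} = 1
G(19) = mex{1,2,2,3,3} = 0
G(20) = mex{1,3,2,2,3} = 0
G(21) = mex{0,0,3,2,2} = 1
G(22) = mex{0,0,0,3,2} = 1
G(23) = mex{1,1,0,0,3} = 2
G(24) = mex{1,1,1,0,0} = 2
G(25) = mex{2,0,1,1,0} = 3
G(26) = mex{2,0,0,1,1} = 3
G(27) = mex{3,1,0,0,1} = 2
G(28) = mex{3,1,1,0,0} = 2
G(29) = mex{2,2,1,1,0} = 3
G(30) = mex{2,2,2,1,1} = 0
G(31) = mex{3,3,2,2,1} = 0
G(n+15) = G(n) holds for n = 0,…,8 (a full window of length max(S) = 9), so the sequence is purely periodic with period 15.

15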